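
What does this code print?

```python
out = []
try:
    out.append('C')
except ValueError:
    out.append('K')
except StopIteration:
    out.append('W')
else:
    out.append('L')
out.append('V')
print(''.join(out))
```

Execution trace: 'C' (try body, no exception) → 'L' (else) → 'V' (after the try/except). Output: CLV

Answer: CLV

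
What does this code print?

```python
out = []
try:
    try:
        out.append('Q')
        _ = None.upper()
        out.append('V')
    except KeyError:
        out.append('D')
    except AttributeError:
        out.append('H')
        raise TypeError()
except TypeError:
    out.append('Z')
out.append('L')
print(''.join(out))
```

Execution trace: 'Q' (inner try body) → 'H' (inner except AttributeError) → 'Z' (outer except TypeError) → 'L' (after the try/except). Output: QHZL

Answer: QHZL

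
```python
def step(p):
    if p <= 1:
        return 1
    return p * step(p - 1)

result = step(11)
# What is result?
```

step(11) = 11 * 10 * 9 * 8 * 7 * 6 * 5 * 4 * 3 * 2 * 1 = 39916800

Answer: 39916800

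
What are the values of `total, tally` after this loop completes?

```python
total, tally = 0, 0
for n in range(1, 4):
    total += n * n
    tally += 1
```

Sum of squares and count
`total, tally` takes the values: (0, 0) → (1, 0) → (1, 1) → (5, 1) → (5, 2) → (14, 2) → (14, 3)

Answer: 14, 3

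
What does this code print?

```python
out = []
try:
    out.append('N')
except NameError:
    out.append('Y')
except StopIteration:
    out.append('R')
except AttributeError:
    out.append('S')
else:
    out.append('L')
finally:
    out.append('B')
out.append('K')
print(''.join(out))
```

Execution trace: 'N' (try body, no exception) → 'L' (else) → 'B' (finally) → 'K' (after the try/except). Output: NLBK

Answer: NLBK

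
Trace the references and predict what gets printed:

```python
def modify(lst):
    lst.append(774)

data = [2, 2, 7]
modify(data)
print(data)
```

Key concept: function modifies passed list.
Step by step:
`data = [2, 2, 7]` → data = [2, 2, 7]
`modify(data)` → data = [2, 2, 7, 774]
`print(data)` → prints [2, 2, 7, 774]

Answer: [2, 2, 7, 774]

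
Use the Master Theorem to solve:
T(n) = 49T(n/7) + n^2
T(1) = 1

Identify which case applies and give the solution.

a=49, b=7, f(n)=n^2. log_7(49) = 2. Since c=2 = 2, Case 2 applies: T(n) = Θ(n^log_b(a) · log n) = O(n^2 log n).

Answer: O(n^2 log n) - Case 2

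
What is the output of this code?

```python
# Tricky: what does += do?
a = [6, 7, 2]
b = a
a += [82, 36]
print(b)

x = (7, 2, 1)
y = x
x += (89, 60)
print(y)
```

Key concept: += behavior differs for mutable vs immutable.
Step by step:
`a = [6, 7, 2]` → a = [6, 7, 2]
`b = a` → b = [6, 7, 2] (same object as a)
`a += [82, 36]` → a = [6, 7, 2, 82, 36] (same object as b); b = [6, 7, 2, 82, 36] (same object as a)
`print(b)` → prints [6, 7, 2, 82, 36]
`x = (7, 2, 1)` → x = (7, 2, 1)
`y = x` → y = (7, 2, 1)
`x += (89, 60)` → x = (7, 2, 1, 89, 60)
`print(y)` → prints (7, 2, 1)

Answer:
[6, 7, 2, 82, 36]
(7, 2, 1)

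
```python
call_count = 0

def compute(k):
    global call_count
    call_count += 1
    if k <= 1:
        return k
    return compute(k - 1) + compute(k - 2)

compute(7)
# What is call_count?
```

Calls(k) = 1 + Calls(k-1) + Calls(k-2); Calls(0)=Calls(1)=1. For k=7 this gives 41.

Answer: 41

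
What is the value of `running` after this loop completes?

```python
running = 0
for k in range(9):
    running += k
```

Sum of 0 to 8 = 36
`running` takes the values: 0 → 1 → 3 → 6 → 10 → 15 → 21 → 28 → 36

Answer: 36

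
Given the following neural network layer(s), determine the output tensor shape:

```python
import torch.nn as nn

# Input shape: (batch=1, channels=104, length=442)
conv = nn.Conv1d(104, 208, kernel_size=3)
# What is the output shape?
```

Input: (1, 104, 442) -> Output: (1, 208, 440)

Answer: (1, 208, 440)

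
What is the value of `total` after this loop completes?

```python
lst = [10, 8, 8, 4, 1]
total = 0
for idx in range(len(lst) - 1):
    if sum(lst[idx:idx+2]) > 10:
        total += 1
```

Count windows with sum > 10
`total` takes the values: 0 → 1 → 2 → 3

Answer: 3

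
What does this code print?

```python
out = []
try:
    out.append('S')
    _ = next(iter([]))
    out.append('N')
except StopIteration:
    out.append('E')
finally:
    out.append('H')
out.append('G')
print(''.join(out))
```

Execution trace: 'S' (try body) → 'E' (except StopIteration) → 'H' (finally) → 'G' (after the try/except). Output: SEHG

Answer: SEHG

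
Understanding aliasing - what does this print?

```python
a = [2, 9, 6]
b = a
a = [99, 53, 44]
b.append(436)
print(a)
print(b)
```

Key concept: rebinding vs mutation: a is rebound to a new list, b still points at the original.
Step by step:
`a = [2, 9, 6]` → a = [2, 9, 6]
`b = a` → b = [2, 9, 6] (same object as a)
`a = [99, 53, 44]` → a = [99, 53, 44]
`b.append(436)` → b = [2, 9, 6, 436]
`print(a)` → prints [99, 53, 44]
`print(b)` → prints [2, 9, 6, 436]

Answer:
[99, 53, 44]
[2, 9, 6, 436]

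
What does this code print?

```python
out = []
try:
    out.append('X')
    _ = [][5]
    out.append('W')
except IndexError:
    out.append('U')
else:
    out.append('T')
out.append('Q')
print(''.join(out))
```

Execution trace: 'X' (try body) → 'U' (except IndexError) → 'Q' (after the try/except). Output: XUQ

Answer: XUQ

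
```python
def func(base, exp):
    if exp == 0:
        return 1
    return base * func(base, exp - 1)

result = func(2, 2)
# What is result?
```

func(2, 2) = 2 * 2 = 4

Answer: 4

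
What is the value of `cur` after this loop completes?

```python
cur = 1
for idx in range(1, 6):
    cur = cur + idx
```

Start at 1, add 1 through 5
`cur` takes the values: 1 → 2 → 4 → 7 → 11 → 16

Answer: 16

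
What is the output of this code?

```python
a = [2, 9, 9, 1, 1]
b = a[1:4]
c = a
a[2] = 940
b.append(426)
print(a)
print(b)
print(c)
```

Key concept: slice vs alias.
Step by step:
`a = [2, 9, 9, 1, 1]` → a = [2, 9, 9, 1, 1]
`b = a[1:4]` → b = [9, 9, 1]
`c = a` → c = [2, 9, 9, 1, 1] (same object as a)
`a[2] = 940` → a = [2, 9, 940, 1, 1] (same object as c); c = [2, 9, 940, 1, 1] (same object as a)
`b.append(426)` → b = [9, 9, 1, 426]
`print(a)` → prints [2, 9, 940, 1, 1]
`print(b)` → prints [9, 9, 1, 426]
`print(c)` → prints [2, 9, 940, 1, 1]

Answer:
[2, 9, 940, 1, 1]
[9, 9, 1, 426]
[2, 9, 940, 1, 1]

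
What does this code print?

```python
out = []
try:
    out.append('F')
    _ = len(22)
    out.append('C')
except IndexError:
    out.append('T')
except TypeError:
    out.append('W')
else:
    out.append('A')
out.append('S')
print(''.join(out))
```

Execution trace: 'F' (try body) → 'W' (except TypeError) → 'S' (after the try/except). Output: FWS

Answer: FWS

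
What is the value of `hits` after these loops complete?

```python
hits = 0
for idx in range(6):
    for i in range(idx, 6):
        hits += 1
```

Upper triangle: 6 + 5 + ... + 1
`hits` takes the values: 0 → 1 → 2 → 3 → 4 → 5 → 6 → 7 → 8 → 9 → 10 → 11 → 12 → 13 → 14 → 15 → 16 → 17 → 18 → 19 → 20 → 21

Answer: 21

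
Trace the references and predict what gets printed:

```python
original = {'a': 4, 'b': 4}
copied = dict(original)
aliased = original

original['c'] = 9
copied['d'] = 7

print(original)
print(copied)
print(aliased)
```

Key concept: dict() creates copy, assignment creates alias.
Step by step:
`original = {'a': 4, 'b': 4}` → original = {'a': 4, 'b': 4}
`copied = dict(original)` → copied = {'a': 4, 'b': 4}
`aliased = original` → aliased = {'a': 4, 'b': 4} (same object as original)
`original['c'] = 9` → original = {'a': 4, 'b': 4, 'c': 9} (same object as aliased); aliased = {'a': 4, 'b': 4, 'c': 9} (same object as original)
`copied['d'] = 7` → copied = {'a': 4, 'b': 4, 'd': 7}
`print(original)` → prints {'a': 4, 'b': 4, 'c': 9}
`print(copied)` → prints {'a': 4, 'b': 4, 'd': 7}
`print(aliased)` → prints {'a': 4, 'b': 4, 'c': 9}

Answer:
{'a': 4, 'b': 4, 'c': 9}
{'a': 4, 'b': 4, 'd': 7}
{'a': 4, 'b': 4, 'c': 9}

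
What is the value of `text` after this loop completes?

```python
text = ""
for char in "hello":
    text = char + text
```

Reverse 'hello'
`text` takes the values: "" → "h" → "eh" → "leh" → "lleh" → "olleh"

Answer: "olleh"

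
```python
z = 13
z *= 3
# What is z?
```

Trace:
`z = 13` → z = 13
`z *= 3` → z = 39
So z = 39

Answer: 39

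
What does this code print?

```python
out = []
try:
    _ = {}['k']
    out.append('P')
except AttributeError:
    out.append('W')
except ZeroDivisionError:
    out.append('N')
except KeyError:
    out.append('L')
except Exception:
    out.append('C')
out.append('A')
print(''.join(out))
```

Execution trace: 'L' (except KeyError) → 'A' (after the try/except). Output: LA

Answer: LA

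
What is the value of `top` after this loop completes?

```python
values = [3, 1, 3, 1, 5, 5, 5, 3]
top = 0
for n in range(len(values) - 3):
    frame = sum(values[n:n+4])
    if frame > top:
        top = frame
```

Max sum of 4-element window in [3, 1, 3, 1, 5, 5, 5, 3]
`top` takes the values: 0 → 8 → 10 → 14 → 16 → 18

Answer: 18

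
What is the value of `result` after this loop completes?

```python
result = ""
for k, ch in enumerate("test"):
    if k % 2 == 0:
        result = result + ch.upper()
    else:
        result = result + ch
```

Uppercase even positions in 'test'
`result` takes the values: "" → "T" → "Te" → "TeS" → "TeSt"

Answer: "TeSt"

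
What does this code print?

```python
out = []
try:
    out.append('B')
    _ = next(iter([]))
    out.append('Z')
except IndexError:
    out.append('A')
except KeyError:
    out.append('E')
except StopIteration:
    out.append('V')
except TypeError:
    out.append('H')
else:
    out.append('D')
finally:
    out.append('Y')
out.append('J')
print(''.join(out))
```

Execution trace: 'B' (try body) → 'V' (except StopIteration) → 'Y' (finally) → 'J' (after the try/except). Output: BVYJ

Answer: BVYJ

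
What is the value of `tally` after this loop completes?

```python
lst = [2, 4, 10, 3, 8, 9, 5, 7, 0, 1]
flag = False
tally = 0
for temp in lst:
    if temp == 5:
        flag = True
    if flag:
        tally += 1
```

Count elements after first 5 in [2, 4, 10, 3, 8, 9, 5, 7, 0, 1]
`tally` takes the values: 0 → 1 → 2 → 3 → 4

Answer: 4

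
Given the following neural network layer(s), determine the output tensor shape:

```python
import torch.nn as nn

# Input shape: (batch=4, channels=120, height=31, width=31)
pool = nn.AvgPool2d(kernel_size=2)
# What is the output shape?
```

Input: (4, 120, 31, 31) -> Output: (4, 120, 15, 15)

Answer: (4, 120, 15, 15)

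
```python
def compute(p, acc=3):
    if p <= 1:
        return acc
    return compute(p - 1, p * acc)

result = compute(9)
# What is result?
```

Accumulator trace (n, acc): (9, 3) -> (8, 27) -> (7, 216) -> (6, 1512) -> (5, 9072) -> (4, 45360) -> (3, 181440) -> (2, 544320) -> (1, 1088640) -> return 1088640

Answer: 1088640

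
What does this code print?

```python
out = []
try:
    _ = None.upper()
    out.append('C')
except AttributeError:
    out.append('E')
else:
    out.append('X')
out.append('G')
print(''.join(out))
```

Execution trace: 'E' (except AttributeError) → 'G' (after the try/except). Output: EG

Answer: EG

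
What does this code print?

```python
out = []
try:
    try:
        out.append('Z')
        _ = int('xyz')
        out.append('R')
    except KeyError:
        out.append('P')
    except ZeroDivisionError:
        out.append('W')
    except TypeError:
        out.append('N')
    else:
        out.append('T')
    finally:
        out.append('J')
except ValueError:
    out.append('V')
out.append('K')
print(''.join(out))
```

Execution trace: 'Z' (try body) → 'J' (finally) → 'V' (outer except ValueError) → 'K' (after the try/except). Output: ZJVK

Answer: ZJVK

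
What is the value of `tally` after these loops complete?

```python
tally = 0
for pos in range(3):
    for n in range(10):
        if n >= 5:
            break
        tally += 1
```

Inner breaks at 5, outer runs 3 times
`tally` takes the values: 0 → 1 → 2 → 3 → 4 → 5 → 6 → 7 → 8 → 9 → 10 → 11 → 12 → 13 → 14 → 15

Answer: 15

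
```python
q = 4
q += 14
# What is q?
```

Trace:
`q = 4` → q = 4
`q += 14` → q = 18
So q = 18

Answer: 18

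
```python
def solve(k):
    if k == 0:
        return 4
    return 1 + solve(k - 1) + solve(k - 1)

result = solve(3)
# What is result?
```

solve(k) = 1 + 2·solve(k-1), solve(0)=4. Closed form: (4+1)·2^3 - 1 = 39.

Answer: 39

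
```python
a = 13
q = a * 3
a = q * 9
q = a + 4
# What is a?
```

Trace:
`a = 13` → a = 13
`q = a * 3` → q = 39
`a = q * 9` → a = 351
`q = a + 4` → q = 355
So a = 351

Answer: 351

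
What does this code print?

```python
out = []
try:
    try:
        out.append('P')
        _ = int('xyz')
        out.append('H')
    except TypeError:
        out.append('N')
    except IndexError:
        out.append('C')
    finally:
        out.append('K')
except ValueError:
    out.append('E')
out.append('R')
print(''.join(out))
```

Execution trace: 'P' (try body) → 'K' (finally) → 'E' (outer except ValueError) → 'R' (after the try/except). Output: PKER

Answer: PKER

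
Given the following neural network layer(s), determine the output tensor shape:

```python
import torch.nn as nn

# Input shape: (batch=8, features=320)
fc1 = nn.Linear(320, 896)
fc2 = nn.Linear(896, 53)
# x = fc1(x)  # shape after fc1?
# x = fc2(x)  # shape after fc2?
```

Input: (8, 320) -> after fc1: (8, 896) -> Output: (8, 53)

Answer: (8, 53)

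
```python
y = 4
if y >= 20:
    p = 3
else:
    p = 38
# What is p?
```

Trace:
`y = 4` → y = 4
`if y >= 20: ...` → y >= 20 is False, take else branch → p = 38
So p = 38

Answer: 38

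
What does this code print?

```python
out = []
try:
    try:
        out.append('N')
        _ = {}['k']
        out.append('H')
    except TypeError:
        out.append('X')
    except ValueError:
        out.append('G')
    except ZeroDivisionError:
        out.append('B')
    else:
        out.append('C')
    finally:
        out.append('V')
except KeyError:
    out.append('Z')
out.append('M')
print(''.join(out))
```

Execution trace: 'N' (try body) → 'V' (finally) → 'Z' (outer except KeyError) → 'M' (after the try/except). Output: NVZM

Answer: NVZM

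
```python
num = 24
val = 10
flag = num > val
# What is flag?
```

Trace:
`num = 24` → num = 24
`val = 10` → val = 10
`flag = num > val` → flag = True
So flag = True

Answer: True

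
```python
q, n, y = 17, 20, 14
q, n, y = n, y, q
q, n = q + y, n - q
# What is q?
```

Trace:
`q, n, y = 17, 20, 14` → q = 17; n = 20; y = 14
`q, n, y = n, y, q` → q = 20; n = 14; y = 17
`q, n = q + y, n - q` → q = 37; n = -6
So q = 37

Answer: 37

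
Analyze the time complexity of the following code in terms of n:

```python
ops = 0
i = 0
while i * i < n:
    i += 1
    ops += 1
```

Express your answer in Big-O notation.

Each loop level contributes: √n. Multiplying the contributions gives O(√n).

Answer: O(√n)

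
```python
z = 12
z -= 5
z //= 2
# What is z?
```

Trace:
`z = 12` → z = 12
`z -= 5` → z = 7
`z //= 2` → z = 3
So z = 3

Answer: 3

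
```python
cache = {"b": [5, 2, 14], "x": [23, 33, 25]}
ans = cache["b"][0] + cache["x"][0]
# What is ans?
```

Trace:
`cache = {"b": [5, 2, 14], "x": [23, 33, 25]}` → cache = {'b': [5, 2, 14], 'x': [23, 33, 25]}
`ans = cache["b"][0] + cache["x"][0]` → ans = 28
So ans = 28

Answer: 28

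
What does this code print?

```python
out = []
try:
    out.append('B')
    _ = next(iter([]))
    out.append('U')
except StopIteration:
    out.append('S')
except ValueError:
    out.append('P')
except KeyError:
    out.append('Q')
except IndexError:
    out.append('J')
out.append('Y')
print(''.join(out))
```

Execution trace: 'B' (try body) → 'S' (except StopIteration) → 'Y' (after the try/except). Output: BSY

Answer: BSY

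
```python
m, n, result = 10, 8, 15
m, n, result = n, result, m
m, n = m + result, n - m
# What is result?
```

Trace:
`m, n, result = 10, 8, 15` → m = 10; n = 8; result = 15
`m, n, result = n, result, m` → m = 8; n = 15; result = 10
`m, n = m + result, n - m` → m = 18; n = 7
So result = 10

Answer: 10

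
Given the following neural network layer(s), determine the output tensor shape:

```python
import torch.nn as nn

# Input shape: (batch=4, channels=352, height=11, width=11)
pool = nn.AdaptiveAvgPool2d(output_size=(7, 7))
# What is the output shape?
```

Input: (4, 352, 11, 11) -> Output: (4, 352, 7, 7)

Answer: (4, 352, 7, 7)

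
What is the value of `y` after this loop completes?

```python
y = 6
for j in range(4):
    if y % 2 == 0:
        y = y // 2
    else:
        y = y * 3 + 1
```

Collatz-style transformation from 6
`y` takes the values: 6 → 3 → 10 → 5 → 16

Answer: 16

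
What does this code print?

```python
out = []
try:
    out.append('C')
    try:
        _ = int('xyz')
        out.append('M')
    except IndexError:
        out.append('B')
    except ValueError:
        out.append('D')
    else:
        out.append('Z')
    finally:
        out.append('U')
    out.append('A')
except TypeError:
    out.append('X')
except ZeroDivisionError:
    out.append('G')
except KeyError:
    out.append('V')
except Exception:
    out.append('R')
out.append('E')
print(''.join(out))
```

Execution trace: 'C' (try body) → 'D' (inner except ValueError) → 'U' (inner finally) → 'A' (try body, no exception) → 'E' (after the try/except). Output: CDUAE

Answer: CDUAE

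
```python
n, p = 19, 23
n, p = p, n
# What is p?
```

Trace:
`n, p = 19, 23` → n = 19; p = 23
`n, p = p, n` → n = 23; p = 19
So p = 19

Answer: 19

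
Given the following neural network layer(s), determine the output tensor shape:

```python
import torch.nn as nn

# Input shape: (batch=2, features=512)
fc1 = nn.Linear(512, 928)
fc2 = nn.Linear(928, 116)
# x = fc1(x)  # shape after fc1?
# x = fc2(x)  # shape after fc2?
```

Input: (2, 512) -> after fc1: (2, 928) -> Output: (2, 116)

Answer: (2, 116)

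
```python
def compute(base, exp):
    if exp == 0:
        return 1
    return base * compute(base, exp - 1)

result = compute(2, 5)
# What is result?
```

compute(2, 5) = 2 * 2 * 2 * 2 * 2 = 32

Answer: 32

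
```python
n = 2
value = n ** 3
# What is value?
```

Trace:
`n = 2` → n = 2
`value = n ** 3` → value = 8
So value = 8

Answer: 8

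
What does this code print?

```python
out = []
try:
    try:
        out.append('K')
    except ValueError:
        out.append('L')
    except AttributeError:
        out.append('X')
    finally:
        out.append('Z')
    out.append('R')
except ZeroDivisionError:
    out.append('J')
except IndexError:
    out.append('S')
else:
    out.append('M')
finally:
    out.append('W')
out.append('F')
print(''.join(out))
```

Execution trace: 'K' (inner try body, no exception) → 'Z' (inner finally) → 'R' (try body, no exception) → 'M' (else) → 'W' (finally) → 'F' (after the try/except). Output: KZRMWF

Answer: KZRMWF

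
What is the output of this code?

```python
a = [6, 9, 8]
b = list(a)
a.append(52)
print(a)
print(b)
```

Key concept: list() constructor creates copy.
Step by step:
`a = [6, 9, 8]` → a = [6, 9, 8]
`b = list(a)` → b = [6, 9, 8]
`a.append(52)` → a = [6, 9, 8, 52]
`print(a)` → prints [6, 9, 8, 52]
`print(b)` → prints [6, 9, 8]

Answer:
[6, 9, 8, 52]
[6, 9, 8]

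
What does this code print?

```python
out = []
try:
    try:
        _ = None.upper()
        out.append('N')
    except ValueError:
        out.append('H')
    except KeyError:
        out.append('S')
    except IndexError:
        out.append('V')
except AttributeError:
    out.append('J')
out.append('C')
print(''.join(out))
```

Execution trace: 'J' (outer except AttributeError) → 'C' (after the try/except). Output: JC

Answer: JC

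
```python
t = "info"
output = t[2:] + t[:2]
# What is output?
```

Trace:
`t = "info"` → t = 'info'
`output = t[2:] + t[:2]` → output = 'foin'
So output = 'foin'

Answer: 'foin'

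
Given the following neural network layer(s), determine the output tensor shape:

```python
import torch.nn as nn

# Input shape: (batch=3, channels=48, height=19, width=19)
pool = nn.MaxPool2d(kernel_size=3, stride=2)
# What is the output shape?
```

Input: (3, 48, 19, 19) -> Output: (3, 48, 9, 9)

Answer: (3, 48, 9, 9)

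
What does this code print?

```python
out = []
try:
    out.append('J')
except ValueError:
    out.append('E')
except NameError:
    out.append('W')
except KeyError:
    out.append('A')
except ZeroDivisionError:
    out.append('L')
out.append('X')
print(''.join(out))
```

Execution trace: 'J' (try body, no exception) → 'X' (after the try/except). Output: JX

Answer: JX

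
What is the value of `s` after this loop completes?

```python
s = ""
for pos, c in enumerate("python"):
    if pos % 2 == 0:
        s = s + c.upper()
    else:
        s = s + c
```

Uppercase even positions in 'python'
`s` takes the values: "" → "P" → "Py" → "PyT" → "PyTh" → "PyThO" → "PyThOn"

Answer: "PyThOn"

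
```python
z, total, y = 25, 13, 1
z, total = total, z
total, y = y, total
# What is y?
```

Trace:
`z, total, y = 25, 13, 1` → z = 25; total = 13; y = 1
`z, total = total, z` → z = 13; total = 25
`total, y = y, total` → total = 1; y = 25
So y = 25

Answer: 25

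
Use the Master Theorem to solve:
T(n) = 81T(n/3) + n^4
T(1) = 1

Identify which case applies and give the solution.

a=81, b=3, f(n)=n^4. log_3(81) = 4. Since c=4 = 4, Case 2 applies: T(n) = Θ(n^log_b(a) · log n) = O(n^4 log n).

Answer: O(n^4 log n) - Case 2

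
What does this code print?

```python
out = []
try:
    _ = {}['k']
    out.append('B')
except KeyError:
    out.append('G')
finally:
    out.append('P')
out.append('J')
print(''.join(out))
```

Execution trace: 'G' (except KeyError) → 'P' (finally) → 'J' (after the try/except). Output: GPJ

Answer: GPJ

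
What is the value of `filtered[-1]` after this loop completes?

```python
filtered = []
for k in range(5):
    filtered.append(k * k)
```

Last element of squares 0 to 4
`filtered` takes the values: [] → [0] → [0, 1] → [0, 1, 4] → [0, 1, 4, 9] → [0, 1, 4, 9, 16]
So `filtered[-1]` = 16

Answer: 16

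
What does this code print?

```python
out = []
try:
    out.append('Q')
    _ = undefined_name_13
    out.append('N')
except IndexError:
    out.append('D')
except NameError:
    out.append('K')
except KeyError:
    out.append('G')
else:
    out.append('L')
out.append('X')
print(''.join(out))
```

Execution trace: 'Q' (try body) → 'K' (except NameError) → 'X' (after the try/except). Output: QKX

Answer: QKX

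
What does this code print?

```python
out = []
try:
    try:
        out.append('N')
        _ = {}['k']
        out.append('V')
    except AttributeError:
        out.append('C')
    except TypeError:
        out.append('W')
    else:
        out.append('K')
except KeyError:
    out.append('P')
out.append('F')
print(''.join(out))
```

Execution trace: 'N' (inner try body) → 'P' (outer except KeyError) → 'F' (after the try/except). Output: NPF

Answer: NPF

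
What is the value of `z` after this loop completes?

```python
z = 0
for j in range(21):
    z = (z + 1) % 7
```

Increment mod 7, 21 times = 0
`z` takes the values: 0 → 1 → 2 → 3 → 4 → 5 → 6 → 0 → 1 → 2 → 3 → 4 → 5 → 6 → 0 → 1 → 2 → 3 → 4 → 5 → 6 → 0

Answer: 0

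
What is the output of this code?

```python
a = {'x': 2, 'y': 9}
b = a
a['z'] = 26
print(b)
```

Key concept: dict aliasing.
Step by step:
`a = {'x': 2, 'y': 9}` → a = {'x': 2, 'y': 9}
`b = a` → b = {'x': 2, 'y': 9} (same object as a)
`a['z'] = 26` → a = {'x': 2, 'y': 9, 'z': 26} (same object as b); b = {'x': 2, 'y': 9, 'z': 26} (same object as a)
`print(b)` → prints {'x': 2, 'y': 9, 'z': 26}

Answer: {'x': 2, 'y': 9, 'z': 26}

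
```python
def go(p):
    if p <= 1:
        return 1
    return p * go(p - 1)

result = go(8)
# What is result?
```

go(8) = 8 * 7 * 6 * 5 * 4 * 3 * 2 * 1 = 40320

Answer: 40320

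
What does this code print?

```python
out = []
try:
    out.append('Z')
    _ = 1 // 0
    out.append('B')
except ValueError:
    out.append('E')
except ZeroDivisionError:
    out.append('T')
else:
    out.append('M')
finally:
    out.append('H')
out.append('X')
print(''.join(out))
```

Execution trace: 'Z' (try body) → 'T' (except ZeroDivisionError) → 'H' (finally) → 'X' (after the try/except). Output: ZTHX

Answer: ZTHX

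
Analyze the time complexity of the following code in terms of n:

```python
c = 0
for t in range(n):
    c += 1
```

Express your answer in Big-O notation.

Each loop level contributes: n. Multiplying the contributions gives O(n).

Answer: O(n)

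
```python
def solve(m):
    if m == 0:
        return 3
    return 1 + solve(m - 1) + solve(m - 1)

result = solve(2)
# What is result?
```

solve(m) = 1 + 2·solve(m-1), solve(0)=3. Closed form: (3+1)·2^2 - 1 = 15.

Answer: 15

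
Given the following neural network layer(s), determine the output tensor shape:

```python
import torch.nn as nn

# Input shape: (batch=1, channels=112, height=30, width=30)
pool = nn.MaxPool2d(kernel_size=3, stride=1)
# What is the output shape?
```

Input: (1, 112, 30, 30) -> Output: (1, 112, 28, 28)

Answer: (1, 112, 28, 28)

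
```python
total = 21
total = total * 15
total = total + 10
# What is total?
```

Trace:
`total = 21` → total = 21
`total = total * 15` → total = 315
`total = total + 10` → total = 325
So total = 325

Answer: 325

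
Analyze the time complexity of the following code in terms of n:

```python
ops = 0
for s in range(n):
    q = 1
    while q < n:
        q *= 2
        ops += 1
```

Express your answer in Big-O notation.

Each loop level contributes: n × log n. Multiplying the contributions gives O(n log n).

Answer: O(n log n)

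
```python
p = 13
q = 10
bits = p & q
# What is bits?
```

Trace:
`p = 13` → p = 13
`q = 10` → q = 10
`bits = p & q` → bits = 8
So bits = 8

Answer: 8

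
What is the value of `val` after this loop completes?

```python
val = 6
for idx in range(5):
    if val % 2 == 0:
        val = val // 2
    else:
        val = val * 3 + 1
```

Collatz-style transformation from 6
`val` takes the values: 6 → 3 → 10 → 5 → 16 → 8

Answer: 8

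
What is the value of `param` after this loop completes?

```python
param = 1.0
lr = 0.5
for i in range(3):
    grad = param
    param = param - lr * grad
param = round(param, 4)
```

Gradient descent: w = 1.0 * (1 - 0.5)^3
`param` takes the values: 1.0 → 0.5 → 0.25 → 0.125

Answer: 0.125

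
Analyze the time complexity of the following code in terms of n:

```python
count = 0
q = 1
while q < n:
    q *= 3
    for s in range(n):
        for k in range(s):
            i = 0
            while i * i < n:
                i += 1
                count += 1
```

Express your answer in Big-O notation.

Each loop level contributes: log n × n × n × √n. Multiplying the contributions gives O(n^2√n log n).

Answer: O(n^2√n log n)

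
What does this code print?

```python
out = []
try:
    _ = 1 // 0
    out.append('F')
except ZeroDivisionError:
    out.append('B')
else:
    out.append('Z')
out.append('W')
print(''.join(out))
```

Execution trace: 'B' (except ZeroDivisionError) → 'W' (after the try/except). Output: BW

Answer: BW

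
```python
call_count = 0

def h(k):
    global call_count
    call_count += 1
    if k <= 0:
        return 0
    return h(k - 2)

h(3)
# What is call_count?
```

Linear recursion stepping by 2: 3 calls from k=3 down to ≤0.

Answer: 3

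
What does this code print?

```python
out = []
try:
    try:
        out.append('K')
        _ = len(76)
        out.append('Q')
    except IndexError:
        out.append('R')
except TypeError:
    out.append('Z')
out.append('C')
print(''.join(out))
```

Execution trace: 'K' (inner try body) → 'Z' (outer except TypeError) → 'C' (after the try/except). Output: KZC

Answer: KZC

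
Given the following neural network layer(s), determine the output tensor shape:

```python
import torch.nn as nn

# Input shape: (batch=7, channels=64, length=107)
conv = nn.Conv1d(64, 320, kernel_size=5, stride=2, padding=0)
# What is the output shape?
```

Input: (7, 64, 107) -> Output: (7, 320, 52)

Answer: (7, 320, 52)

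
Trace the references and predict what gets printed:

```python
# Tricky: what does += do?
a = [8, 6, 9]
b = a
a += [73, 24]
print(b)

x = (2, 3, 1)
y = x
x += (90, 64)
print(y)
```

Key concept: += behavior differs for mutable vs immutable.
Step by step:
`a = [8, 6, 9]` → a = [8, 6, 9]
`b = a` → b = [8, 6, 9] (same object as a)
`a += [73, 24]` → a = [8, 6, 9, 73, 24] (same object as b); b = [8, 6, 9, 73, 24] (same object as a)
`print(b)` → prints [8, 6, 9, 73, 24]
`x = (2, 3, 1)` → x = (2, 3, 1)
`y = x` → y = (2, 3, 1)
`x += (90, 64)` → x = (2, 3, 1, 90, 64)
`print(y)` → prints (2, 3, 1)

Answer:
[8, 6, 9, 73, 24]
(2, 3, 1)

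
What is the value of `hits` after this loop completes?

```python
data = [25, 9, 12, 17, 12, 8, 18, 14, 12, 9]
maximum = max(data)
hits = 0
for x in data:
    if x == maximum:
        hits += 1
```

Count of max value 25 in [25, 9, 12, 17, 12, 8, 18, 14, 12, 9]
`hits` takes the values: 0 → 1

Answer: 1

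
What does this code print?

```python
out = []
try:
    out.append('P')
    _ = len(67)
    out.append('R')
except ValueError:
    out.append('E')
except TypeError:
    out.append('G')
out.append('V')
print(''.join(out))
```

Execution trace: 'P' (try body) → 'G' (except TypeError) → 'V' (after the try/except). Output: PGV

Answer: PGV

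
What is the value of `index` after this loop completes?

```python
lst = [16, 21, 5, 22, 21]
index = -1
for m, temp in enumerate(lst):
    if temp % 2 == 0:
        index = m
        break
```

First even number index in [16, 21, 5, 22, 21]
`index` takes the values: -1 → 0

Answer: 0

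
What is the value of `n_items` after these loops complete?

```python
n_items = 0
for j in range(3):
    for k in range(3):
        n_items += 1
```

3 * 3 = 9
`n_items` takes the values: 0 → 1 → 2 → 3 → 4 → 5 → 6 → 7 → 8 → 9

Answer: 9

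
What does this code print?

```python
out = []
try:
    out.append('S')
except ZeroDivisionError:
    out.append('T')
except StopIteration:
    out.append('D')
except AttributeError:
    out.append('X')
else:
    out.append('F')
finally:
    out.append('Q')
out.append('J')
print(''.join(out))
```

Execution trace: 'S' (try body, no exception) → 'F' (else) → 'Q' (finally) → 'J' (after the try/except). Output: SFQJ

Answer: SFQJ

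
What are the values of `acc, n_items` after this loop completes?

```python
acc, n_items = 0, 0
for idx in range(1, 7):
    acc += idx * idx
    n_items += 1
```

Sum of squares and count
`acc, n_items` takes the values: (0, 0) → (1, 0) → (1, 1) → (5, 1) → (5, 2) → (14, 2) → (14, 3) → (30, 3) → (30, 4) → (55, 4) → (55, 5) → (91, 5) → (91, 6)

Answer: 91, 6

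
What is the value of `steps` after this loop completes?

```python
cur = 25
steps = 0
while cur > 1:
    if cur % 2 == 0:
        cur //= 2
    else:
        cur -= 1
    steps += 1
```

Steps to reduce 25 to 1
`steps` takes the values: 0 → 1 → 2 → 3 → 4 → 5 → 6

Answer: 6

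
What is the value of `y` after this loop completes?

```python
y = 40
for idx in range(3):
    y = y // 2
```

Halve 3 times: 40 // 2^3 = 5
`y` takes the values: 40 → 20 → 10 → 5

Answer: 5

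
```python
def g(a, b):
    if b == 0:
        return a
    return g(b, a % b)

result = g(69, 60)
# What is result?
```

g(69, 60) -> g(60, 9) -> g(9, 6) -> g(6, 3) -> g(3, 0) -> 3

Answer: 3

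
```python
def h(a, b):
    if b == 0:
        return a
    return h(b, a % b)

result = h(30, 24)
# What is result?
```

h(30, 24) -> h(24, 6) -> h(6, 0) -> 6

Answer: 6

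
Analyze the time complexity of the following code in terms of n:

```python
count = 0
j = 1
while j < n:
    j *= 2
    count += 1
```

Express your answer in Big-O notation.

Each loop level contributes: log n. Multiplying the contributions gives O(log n).

Answer: O(log n)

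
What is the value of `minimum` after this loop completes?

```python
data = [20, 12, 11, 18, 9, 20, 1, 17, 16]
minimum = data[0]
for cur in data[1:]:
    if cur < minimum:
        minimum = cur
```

Minimum of [20, 12, 11, 18, 9, 20, 1, 17, 16]
`minimum` takes the values: 20 → 12 → 11 → 9 → 1

Answer: 1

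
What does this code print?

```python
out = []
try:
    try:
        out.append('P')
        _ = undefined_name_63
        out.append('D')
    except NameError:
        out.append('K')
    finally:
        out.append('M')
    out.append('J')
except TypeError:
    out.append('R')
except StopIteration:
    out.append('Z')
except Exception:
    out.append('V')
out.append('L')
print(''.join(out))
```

Execution trace: 'P' (inner try body) → 'K' (inner except NameError) → 'M' (inner finally) → 'J' (try body, no exception) → 'L' (after the try/except). Output: PKMJL

Answer: PKMJL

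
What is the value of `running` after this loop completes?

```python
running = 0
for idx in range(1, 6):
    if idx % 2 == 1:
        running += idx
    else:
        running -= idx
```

Add odd, subtract even
`running` takes the values: 0 → 1 → -1 → 2 → -2 → 3

Answer: 3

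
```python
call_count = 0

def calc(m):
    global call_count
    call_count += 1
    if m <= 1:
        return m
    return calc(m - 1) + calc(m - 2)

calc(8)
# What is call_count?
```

Calls(m) = 1 + Calls(m-1) + Calls(m-2); Calls(0)=Calls(1)=1. For m=8 this gives 67.

Answer: 67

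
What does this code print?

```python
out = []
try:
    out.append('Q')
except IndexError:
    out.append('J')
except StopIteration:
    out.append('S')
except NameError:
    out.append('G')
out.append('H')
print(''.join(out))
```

Execution trace: 'Q' (try body, no exception) → 'H' (after the try/except). Output: QH

Answer: QH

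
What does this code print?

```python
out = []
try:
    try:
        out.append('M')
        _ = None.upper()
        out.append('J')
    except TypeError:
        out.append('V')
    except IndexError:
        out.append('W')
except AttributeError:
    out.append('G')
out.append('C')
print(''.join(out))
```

Execution trace: 'M' (try body) → 'G' (outer except AttributeError) → 'C' (after the try/except). Output: MGC

Answer: MGC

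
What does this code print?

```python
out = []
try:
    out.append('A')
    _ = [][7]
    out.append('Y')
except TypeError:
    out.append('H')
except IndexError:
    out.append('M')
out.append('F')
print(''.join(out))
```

Execution trace: 'A' (try body) → 'M' (except IndexError) → 'F' (after the try/except). Output: AMF

Answer: AMF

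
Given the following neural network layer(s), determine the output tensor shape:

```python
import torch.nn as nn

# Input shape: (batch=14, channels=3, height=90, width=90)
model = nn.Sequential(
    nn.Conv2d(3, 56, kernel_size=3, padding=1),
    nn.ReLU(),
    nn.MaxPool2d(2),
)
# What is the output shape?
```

Input: (14, 3, 90, 90) -> after Conv2d: (14, 56, 90, 90) -> after ReLU: (14, 56, 90, 90) -> Output: (14, 56, 45, 45)

Answer: (14, 56, 45, 45)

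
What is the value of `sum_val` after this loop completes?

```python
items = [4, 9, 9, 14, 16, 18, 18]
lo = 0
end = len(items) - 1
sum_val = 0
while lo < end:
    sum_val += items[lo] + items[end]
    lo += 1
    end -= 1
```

Sum of pairs from ends
`sum_val` takes the values: 0 → 22 → 49 → 74

Answer: 74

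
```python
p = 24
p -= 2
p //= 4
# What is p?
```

Trace:
`p = 24` → p = 24
`p -= 2` → p = 22
`p //= 4` → p = 5
So p = 5

Answer: 5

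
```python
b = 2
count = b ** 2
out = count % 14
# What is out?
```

Trace:
`b = 2` → b = 2
`count = b ** 2` → count = 4
`out = count % 14` → out = 4
So out = 4

Answer: 4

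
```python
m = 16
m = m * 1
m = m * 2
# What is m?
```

Trace:
`m = 16` → m = 16
`m = m * 1` → m = 16
`m = m * 2` → m = 32
So m = 32

Answer: 32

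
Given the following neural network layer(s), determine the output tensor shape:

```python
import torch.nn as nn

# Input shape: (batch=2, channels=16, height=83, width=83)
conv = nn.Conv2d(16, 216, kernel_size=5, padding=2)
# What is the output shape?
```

Input: (2, 16, 83, 83) -> Output: (2, 216, 83, 83)

Answer: (2, 216, 83, 83)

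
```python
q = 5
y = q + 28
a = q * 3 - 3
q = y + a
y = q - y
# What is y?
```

Trace:
`q = 5` → q = 5
`y = q + 28` → y = 33
`a = q * 3 - 3` → a = 12
`q = y + a` → q = 45
`y = q - y` → y = 12
So y = 12

Answer: 12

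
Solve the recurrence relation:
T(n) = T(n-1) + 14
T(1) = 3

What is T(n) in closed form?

Unrolling: T(n) = T(1) + 14·(n-1) = 3 + 14(n-1) = 14n - 11.

Answer: T(n) = 14n - 11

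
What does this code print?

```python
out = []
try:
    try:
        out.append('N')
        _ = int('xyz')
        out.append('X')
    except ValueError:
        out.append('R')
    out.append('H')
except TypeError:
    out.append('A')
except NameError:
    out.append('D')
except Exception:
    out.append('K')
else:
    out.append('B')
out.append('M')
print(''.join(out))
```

Execution trace: 'N' (inner try body) → 'R' (inner except ValueError) → 'H' (try body, no exception) → 'B' (else) → 'M' (after the try/except). Output: NRHBM

Answer: NRHBM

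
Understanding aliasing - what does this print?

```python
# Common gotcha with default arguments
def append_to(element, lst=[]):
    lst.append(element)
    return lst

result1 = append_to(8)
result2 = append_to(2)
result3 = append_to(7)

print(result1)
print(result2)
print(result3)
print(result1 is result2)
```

Key concept: mutable default argument gotcha.
Step by step:
`result1 = append_to(8)` → result1 = [8]
`result2 = append_to(2)` → result1 = [8, 2] (same object as result2); result2 = [8, 2] (same object as result1)
`result3 = append_to(7)` → result1 = [8, 2, 7] (same object as result2, result3); result2 = [8, 2, 7] (same object as result1, result3); result3 = [8, 2, 7] (same object as result1, result2)
`print(result1)` → prints [8, 2, 7]
`print(result2)` → prints [8, 2, 7]
`print(result3)` → prints [8, 2, 7]
`print(result1 is result2)` → prints True

Answer:
[8, 2, 7]
[8, 2, 7]
[8, 2, 7]
True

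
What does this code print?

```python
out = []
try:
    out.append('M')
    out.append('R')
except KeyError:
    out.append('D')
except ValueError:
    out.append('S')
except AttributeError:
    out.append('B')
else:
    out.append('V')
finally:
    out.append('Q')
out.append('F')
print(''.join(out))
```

Execution trace: 'M' (try body) → 'R' (try body, no exception) → 'V' (else) → 'Q' (finally) → 'F' (after the try/except). Output: MRVQF

Answer: MRVQF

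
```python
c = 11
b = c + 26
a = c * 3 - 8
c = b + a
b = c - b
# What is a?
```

Trace:
`c = 11` → c = 11
`b = c + 26` → b = 37
`a = c * 3 - 8` → a = 25
`c = b + a` → c = 62
`b = c - b` → b = 25
So a = 25

Answer: 25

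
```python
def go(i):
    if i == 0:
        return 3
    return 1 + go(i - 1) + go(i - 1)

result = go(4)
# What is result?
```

go(i) = 1 + 2·go(i-1), go(0)=3. Closed form: (3+1)·2^4 - 1 = 63.

Answer: 63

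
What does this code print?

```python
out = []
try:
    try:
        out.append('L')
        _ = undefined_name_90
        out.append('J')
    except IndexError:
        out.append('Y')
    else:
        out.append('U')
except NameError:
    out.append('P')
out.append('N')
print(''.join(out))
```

Execution trace: 'L' (inner try body) → 'P' (outer except NameError) → 'N' (after the try/except). Output: LPN

Answer: LPN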